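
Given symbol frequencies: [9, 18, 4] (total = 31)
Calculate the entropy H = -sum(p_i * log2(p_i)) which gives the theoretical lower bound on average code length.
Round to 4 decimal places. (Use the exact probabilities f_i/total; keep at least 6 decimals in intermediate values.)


Per-symbol terms -p_i * log2(p_i) with p_i = f_i/31:
  p = 9/31 = 0.290323: log2(p) = -1.784271, -p*log2(p) = 0.518014
  p = 18/31 = 0.580645: log2(p) = -0.784271, -p*log2(p) = 0.455383
  p = 4/31 = 0.129032: log2(p) = -2.954196, -p*log2(p) = 0.381187
H = 0.518014 + 0.455383 + 0.381187 = 1.354584

H = 1.3546 bits/symbol


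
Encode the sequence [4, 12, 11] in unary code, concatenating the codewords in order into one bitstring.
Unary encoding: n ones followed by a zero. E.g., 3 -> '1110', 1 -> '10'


Encode each number as n ones followed by a terminating 0:
  4 -> 11110 (5 bits)
  12 -> 1111111111110 (13 bits)
  11 -> 111111111110 (12 bits)
Total length = 5 + 13 + 12 = 30 bits.

Unary([4, 12, 11]) = 111101111111111110111111111110 (30 bits)


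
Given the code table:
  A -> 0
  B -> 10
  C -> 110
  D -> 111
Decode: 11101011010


Decoding:
111 -> D
0 -> A
10 -> B
110 -> C
10 -> B


Result: DABCB


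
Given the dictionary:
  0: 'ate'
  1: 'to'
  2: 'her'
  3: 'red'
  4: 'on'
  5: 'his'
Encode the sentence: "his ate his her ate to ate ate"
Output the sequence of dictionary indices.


Look up each word in the dictionary:
  'his' -> 5
  'ate' -> 0
  'his' -> 5
  'her' -> 2
  'ate' -> 0
  'to' -> 1
  'ate' -> 0
  'ate' -> 0

Encoded: [5, 0, 5, 2, 0, 1, 0, 0]


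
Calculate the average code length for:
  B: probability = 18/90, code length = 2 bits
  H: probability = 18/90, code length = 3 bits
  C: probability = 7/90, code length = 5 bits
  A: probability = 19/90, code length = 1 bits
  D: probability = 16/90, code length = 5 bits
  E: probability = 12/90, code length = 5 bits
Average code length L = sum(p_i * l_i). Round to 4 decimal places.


Weighted contributions p_i * l_i:
  B: (18/90) * 2 = 36/90
  H: (18/90) * 3 = 54/90
  C: (7/90) * 5 = 35/90
  A: (19/90) * 1 = 19/90
  D: (16/90) * 5 = 80/90
  E: (12/90) * 5 = 60/90
Sum = (36 + 54 + 35 + 19 + 80 + 60)/90 = 284/90

L = 284/90 = 3.1556 bits/symbol


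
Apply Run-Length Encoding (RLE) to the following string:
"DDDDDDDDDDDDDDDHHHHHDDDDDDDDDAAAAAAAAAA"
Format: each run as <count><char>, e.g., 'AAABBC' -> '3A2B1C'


Scanning runs left to right:
  i=0: run of 'D' x 15 -> '15D'
  i=15: run of 'H' x 5 -> '5H'
  i=20: run of 'D' x 9 -> '9D'
  i=29: run of 'A' x 10 -> '10A'

RLE = 15D5H9D10A


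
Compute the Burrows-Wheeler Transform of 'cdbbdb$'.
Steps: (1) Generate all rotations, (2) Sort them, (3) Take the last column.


Rotations (sorted):
  0: $cdbbdb -> last char: b
  1: b$cdbbd -> last char: d
  2: bbdb$cd -> last char: d
  3: bdb$cdb -> last char: b
  4: cdbbdb$ -> last char: $
  5: db$cdbb -> last char: b
  6: dbbdb$c -> last char: c


BWT = bddb$bc


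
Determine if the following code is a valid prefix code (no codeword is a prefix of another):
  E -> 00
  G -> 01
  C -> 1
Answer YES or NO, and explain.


Checking each pair (does one codeword prefix another?):
  E='00' vs G='01': no prefix
  E='00' vs C='1': no prefix
  G='01' vs E='00': no prefix
  G='01' vs C='1': no prefix
  C='1' vs E='00': no prefix
  C='1' vs G='01': no prefix
No violation found over all pairs.

YES -- this is a valid prefix code. No codeword is a prefix of any other codeword.


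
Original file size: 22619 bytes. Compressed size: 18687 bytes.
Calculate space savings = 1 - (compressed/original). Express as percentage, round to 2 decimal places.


ratio = compressed/original = 18687/22619 = 0.826164
savings = 1 - ratio = 1 - 0.826164 = 0.173836
as a percentage: 0.173836 * 100 = 17.38%

Space savings = 1 - 18687/22619 = 17.38%


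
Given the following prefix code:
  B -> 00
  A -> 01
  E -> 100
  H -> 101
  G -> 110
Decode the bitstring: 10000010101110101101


Decoding step by step:
Bits 100 -> E
Bits 00 -> B
Bits 01 -> A
Bits 01 -> A
Bits 01 -> A
Bits 110 -> G
Bits 101 -> H
Bits 101 -> H


Decoded message: EBAAAGHH


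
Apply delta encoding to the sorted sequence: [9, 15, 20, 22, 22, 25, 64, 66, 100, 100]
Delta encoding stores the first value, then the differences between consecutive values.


First value: 9
Deltas:
  15 - 9 = 6
  20 - 15 = 5
  22 - 20 = 2
  22 - 22 = 0
  25 - 22 = 3
  64 - 25 = 39
  66 - 64 = 2
  100 - 66 = 34
  100 - 100 = 0


Delta encoded: [9, 6, 5, 2, 0, 3, 39, 2, 34, 0]


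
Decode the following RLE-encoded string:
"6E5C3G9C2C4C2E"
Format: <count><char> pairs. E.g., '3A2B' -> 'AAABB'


Expanding each <count><char> pair:
  6E -> 'EEEEEE'
  5C -> 'CCCCC'
  3G -> 'GGG'
  9C -> 'CCCCCCCCC'
  2C -> 'CC'
  4C -> 'CCCC'
  2E -> 'EE'

Decoded = EEEEEECCCCCGGGCCCCCCCCCCCCCCCEE


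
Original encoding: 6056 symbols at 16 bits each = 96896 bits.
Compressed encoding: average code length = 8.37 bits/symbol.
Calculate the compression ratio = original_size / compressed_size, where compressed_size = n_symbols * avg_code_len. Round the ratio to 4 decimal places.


original_size = n_symbols * orig_bits = 6056 * 16 = 96896 bits
compressed_size = n_symbols * avg_code_len = 6056 * 8.37 = 50688.72 bits
ratio = original_size / compressed_size = 96896 / 50688.72 = 1.9116

Compression ratio = 1.9116


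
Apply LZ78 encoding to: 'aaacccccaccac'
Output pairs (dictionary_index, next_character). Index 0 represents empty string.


LZ78 encoding steps:
Dictionary: {0: ''}
Step 1: w='' (idx 0), next='a' -> output (0, 'a'), add 'a' as idx 1
Step 2: w='a' (idx 1), next='a' -> output (1, 'a'), add 'aa' as idx 2
Step 3: w='' (idx 0), next='c' -> output (0, 'c'), add 'c' as idx 3
Step 4: w='c' (idx 3), next='c' -> output (3, 'c'), add 'cc' as idx 4
Step 5: w='cc' (idx 4), next='a' -> output (4, 'a'), add 'cca' as idx 5
Step 6: w='cca' (idx 5), next='c' -> output (5, 'c'), add 'ccac' as idx 6


Encoded: [(0, 'a'), (1, 'a'), (0, 'c'), (3, 'c'), (4, 'a'), (5, 'c')]


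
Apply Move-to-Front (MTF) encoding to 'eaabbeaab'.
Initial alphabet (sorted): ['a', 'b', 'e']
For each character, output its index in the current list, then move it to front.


MTF encoding:
'e': index 2 in ['a', 'b', 'e'] -> ['e', 'a', 'b']
'a': index 1 in ['e', 'a', 'b'] -> ['a', 'e', 'b']
'a': index 0 in ['a', 'e', 'b'] -> ['a', 'e', 'b']
'b': index 2 in ['a', 'e', 'b'] -> ['b', 'a', 'e']
'b': index 0 in ['b', 'a', 'e'] -> ['b', 'a', 'e']
'e': index 2 in ['b', 'a', 'e'] -> ['e', 'b', 'a']
'a': index 2 in ['e', 'b', 'a'] -> ['a', 'e', 'b']
'a': index 0 in ['a', 'e', 'b'] -> ['a', 'e', 'b']
'b': index 2 in ['a', 'e', 'b'] -> ['b', 'a', 'e']


Output: [2, 1, 0, 2, 0, 2, 2, 0, 2]


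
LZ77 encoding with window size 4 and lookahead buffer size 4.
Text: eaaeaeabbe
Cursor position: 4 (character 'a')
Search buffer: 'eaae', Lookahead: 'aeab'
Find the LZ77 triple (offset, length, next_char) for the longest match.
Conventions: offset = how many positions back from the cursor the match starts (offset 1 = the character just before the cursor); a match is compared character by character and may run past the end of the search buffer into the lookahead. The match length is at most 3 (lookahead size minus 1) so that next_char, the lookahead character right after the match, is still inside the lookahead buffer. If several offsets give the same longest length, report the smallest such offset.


Try each offset into the search buffer:
  offset=1 (pos 3, char 'e'): match length 0
  offset=2 (pos 2, char 'a'): match length 3
  offset=3 (pos 1, char 'a'): match length 1
  offset=4 (pos 0, char 'e'): match length 0
Longest match has length 3 at offset 2.
next_char = character at position 4 + 3 = 7 -> 'b'

Best match: offset=2, length=3 (matching 'aea' starting at position 2)
LZ77 triple: (2, 3, 'b')


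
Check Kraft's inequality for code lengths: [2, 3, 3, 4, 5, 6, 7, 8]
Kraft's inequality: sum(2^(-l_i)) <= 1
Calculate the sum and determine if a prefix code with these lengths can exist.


Sum = 2^(-2) + 2^(-3) + 2^(-3) + 2^(-4) + 2^(-5) + 2^(-6) + 2^(-7) + 2^(-8)
    = 0.25 + 0.125 + 0.125 + 0.0625 + 0.03125 + 0.015625 + 0.0078125 + 0.00390625
    = 159/256 = 0.62109375
Since 0.62109375 <= 1, Kraft's inequality IS satisfied.
A prefix code with these lengths CAN exist.

Kraft sum = 0.62109375. Satisfied.


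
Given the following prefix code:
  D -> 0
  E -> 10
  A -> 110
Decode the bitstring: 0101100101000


Decoding step by step:
Bits 0 -> D
Bits 10 -> E
Bits 110 -> A
Bits 0 -> D
Bits 10 -> E
Bits 10 -> E
Bits 0 -> D
Bits 0 -> D


Decoded message: DEADEEDD


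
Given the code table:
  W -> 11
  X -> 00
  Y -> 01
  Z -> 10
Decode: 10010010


Decoding:
10 -> Z
01 -> Y
00 -> X
10 -> Z


Result: ZYXZ


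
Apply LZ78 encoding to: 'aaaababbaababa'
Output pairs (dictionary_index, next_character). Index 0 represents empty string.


LZ78 encoding steps:
Dictionary: {0: ''}
Step 1: w='' (idx 0), next='a' -> output (0, 'a'), add 'a' as idx 1
Step 2: w='a' (idx 1), next='a' -> output (1, 'a'), add 'aa' as idx 2
Step 3: w='a' (idx 1), next='b' -> output (1, 'b'), add 'ab' as idx 3
Step 4: w='ab' (idx 3), next='b' -> output (3, 'b'), add 'abb' as idx 4
Step 5: w='aa' (idx 2), next='b' -> output (2, 'b'), add 'aab' as idx 5
Step 6: w='ab' (idx 3), next='a' -> output (3, 'a'), add 'aba' as idx 6


Encoded: [(0, 'a'), (1, 'a'), (1, 'b'), (3, 'b'), (2, 'b'), (3, 'a')]


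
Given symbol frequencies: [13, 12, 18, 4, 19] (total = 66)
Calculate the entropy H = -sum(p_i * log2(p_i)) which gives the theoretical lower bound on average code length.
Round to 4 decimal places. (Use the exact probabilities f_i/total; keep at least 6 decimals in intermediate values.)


Per-symbol terms -p_i * log2(p_i) with p_i = f_i/66:
  p = 13/66 = 0.196970: log2(p) = -2.343954, -p*log2(p) = 0.461688
  p = 12/66 = 0.181818: log2(p) = -2.459432, -p*log2(p) = 0.447169
  p = 18/66 = 0.272727: log2(p) = -1.874469, -p*log2(p) = 0.511219
  p = 4/66 = 0.060606: log2(p) = -4.044394, -p*log2(p) = 0.245115
  p = 19/66 = 0.287879: log2(p) = -1.796467, -p*log2(p) = 0.517165
H = 0.461688 + 0.447169 + 0.511219 + 0.245115 + 0.517165 = 2.182356

H = 2.1824 bits/symbol


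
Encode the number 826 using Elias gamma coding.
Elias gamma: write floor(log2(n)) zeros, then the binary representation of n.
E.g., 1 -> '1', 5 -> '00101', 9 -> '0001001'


num_bits = floor(log2(826)) + 1 = 10
leading_zeros = num_bits - 1 = 9
binary(826) = 1100111010

Elias gamma(826) = '000000000' + '1100111010' = 0000000001100111010 (19 bits)


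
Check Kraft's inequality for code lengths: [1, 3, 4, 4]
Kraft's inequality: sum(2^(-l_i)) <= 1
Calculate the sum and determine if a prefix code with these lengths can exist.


Sum = 2^(-1) + 2^(-3) + 2^(-4) + 2^(-4)
    = 0.5 + 0.125 + 0.0625 + 0.0625
    = 12/16 = 0.75
Since 0.75 <= 1, Kraft's inequality IS satisfied.
A prefix code with these lengths CAN exist.

Kraft sum = 0.75. Satisfied.


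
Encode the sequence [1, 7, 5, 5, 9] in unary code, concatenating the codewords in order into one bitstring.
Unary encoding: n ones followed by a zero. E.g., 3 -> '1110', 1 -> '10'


Encode each number as n ones followed by a terminating 0:
  1 -> 10 (2 bits)
  7 -> 11111110 (8 bits)
  5 -> 111110 (6 bits)
  5 -> 111110 (6 bits)
  9 -> 1111111110 (10 bits)
Total length = 2 + 8 + 6 + 6 + 10 = 32 bits.

Unary([1, 7, 5, 5, 9]) = 10111111101111101111101111111110 (32 bits)


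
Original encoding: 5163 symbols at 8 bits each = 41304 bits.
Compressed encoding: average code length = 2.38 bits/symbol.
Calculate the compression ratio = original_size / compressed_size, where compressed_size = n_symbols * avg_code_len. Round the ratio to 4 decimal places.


original_size = n_symbols * orig_bits = 5163 * 8 = 41304 bits
compressed_size = n_symbols * avg_code_len = 5163 * 2.38 = 12287.94 bits
ratio = original_size / compressed_size = 41304 / 12287.94 = 3.3613

Compression ratio = 3.3613


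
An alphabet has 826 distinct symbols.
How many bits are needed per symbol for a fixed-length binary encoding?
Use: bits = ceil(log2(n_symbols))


log2(826) = 9.69
Bracket: 2^9 = 512 < 826 <= 2^10 = 1024
So ceil(log2(826)) = 10

bits = ceil(log2(826)) = ceil(9.69) = 10 bits


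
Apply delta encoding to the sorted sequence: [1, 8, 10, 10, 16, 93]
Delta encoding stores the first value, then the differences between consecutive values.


First value: 1
Deltas:
  8 - 1 = 7
  10 - 8 = 2
  10 - 10 = 0
  16 - 10 = 6
  93 - 16 = 77


Delta encoded: [1, 7, 2, 0, 6, 77]


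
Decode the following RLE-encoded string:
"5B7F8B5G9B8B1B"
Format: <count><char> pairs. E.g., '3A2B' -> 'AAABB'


Expanding each <count><char> pair:
  5B -> 'BBBBB'
  7F -> 'FFFFFFF'
  8B -> 'BBBBBBBB'
  5G -> 'GGGGG'
  9B -> 'BBBBBBBBB'
  8B -> 'BBBBBBBB'
  1B -> 'B'

Decoded = BBBBBFFFFFFFBBBBBBBBGGGGGBBBBBBBBBBBBBBBBBB


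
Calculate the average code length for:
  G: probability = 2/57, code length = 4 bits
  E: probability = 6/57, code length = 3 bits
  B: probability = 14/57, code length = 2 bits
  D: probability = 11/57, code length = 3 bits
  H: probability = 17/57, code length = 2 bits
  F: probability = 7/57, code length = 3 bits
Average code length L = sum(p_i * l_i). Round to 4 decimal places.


Weighted contributions p_i * l_i:
  G: (2/57) * 4 = 8/57
  E: (6/57) * 3 = 18/57
  B: (14/57) * 2 = 28/57
  D: (11/57) * 3 = 33/57
  H: (17/57) * 2 = 34/57
  F: (7/57) * 3 = 21/57
Sum = (8 + 18 + 28 + 33 + 34 + 21)/57 = 142/57

L = 142/57 = 2.4912 bits/symbol


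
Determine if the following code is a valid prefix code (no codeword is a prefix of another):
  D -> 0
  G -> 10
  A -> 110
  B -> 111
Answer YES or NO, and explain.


Checking each pair (does one codeword prefix another?):
  D='0' vs G='10': no prefix
  D='0' vs A='110': no prefix
  D='0' vs B='111': no prefix
  G='10' vs D='0': no prefix
  G='10' vs A='110': no prefix
  G='10' vs B='111': no prefix
  A='110' vs D='0': no prefix
  A='110' vs G='10': no prefix
  A='110' vs B='111': no prefix
  B='111' vs D='0': no prefix
  B='111' vs G='10': no prefix
  B='111' vs A='110': no prefix
No violation found over all pairs.

YES -- this is a valid prefix code. No codeword is a prefix of any other codeword.


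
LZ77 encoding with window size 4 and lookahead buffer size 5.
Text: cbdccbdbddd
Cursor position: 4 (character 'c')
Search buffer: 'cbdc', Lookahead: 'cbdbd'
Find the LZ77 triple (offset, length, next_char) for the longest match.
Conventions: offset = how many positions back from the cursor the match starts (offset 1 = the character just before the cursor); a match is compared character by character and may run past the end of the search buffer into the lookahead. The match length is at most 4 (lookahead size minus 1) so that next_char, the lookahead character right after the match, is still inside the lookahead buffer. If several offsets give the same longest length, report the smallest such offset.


Try each offset into the search buffer:
  offset=1 (pos 3, char 'c'): match length 1
  offset=2 (pos 2, char 'd'): match length 0
  offset=3 (pos 1, char 'b'): match length 0
  offset=4 (pos 0, char 'c'): match length 3
Longest match has length 3 at offset 4.
next_char = character at position 4 + 3 = 7 -> 'b'

Best match: offset=4, length=3 (matching 'cbd' starting at position 0)
LZ77 triple: (4, 3, 'b')


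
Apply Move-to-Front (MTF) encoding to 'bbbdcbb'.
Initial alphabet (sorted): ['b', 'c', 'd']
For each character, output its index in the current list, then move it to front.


MTF encoding:
'b': index 0 in ['b', 'c', 'd'] -> ['b', 'c', 'd']
'b': index 0 in ['b', 'c', 'd'] -> ['b', 'c', 'd']
'b': index 0 in ['b', 'c', 'd'] -> ['b', 'c', 'd']
'd': index 2 in ['b', 'c', 'd'] -> ['d', 'b', 'c']
'c': index 2 in ['d', 'b', 'c'] -> ['c', 'd', 'b']
'b': index 2 in ['c', 'd', 'b'] -> ['b', 'c', 'd']
'b': index 0 in ['b', 'c', 'd'] -> ['b', 'c', 'd']


Output: [0, 0, 0, 2, 2, 2, 0]


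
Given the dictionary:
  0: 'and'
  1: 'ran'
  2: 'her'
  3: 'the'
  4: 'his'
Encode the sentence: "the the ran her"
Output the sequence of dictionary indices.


Look up each word in the dictionary:
  'the' -> 3
  'the' -> 3
  'ran' -> 1
  'her' -> 2

Encoded: [3, 3, 1, 2]


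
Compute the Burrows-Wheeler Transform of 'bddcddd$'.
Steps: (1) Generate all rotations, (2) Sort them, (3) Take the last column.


Rotations (sorted):
  0: $bddcddd -> last char: d
  1: bddcddd$ -> last char: $
  2: cddd$bdd -> last char: d
  3: d$bddcdd -> last char: d
  4: dcddd$bd -> last char: d
  5: dd$bddcd -> last char: d
  6: ddcddd$b -> last char: b
  7: ddd$bddc -> last char: c


BWT = d$ddddbc


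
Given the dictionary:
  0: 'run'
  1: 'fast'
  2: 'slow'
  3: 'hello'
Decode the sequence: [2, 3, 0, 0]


Look up each index in the dictionary:
  2 -> 'slow'
  3 -> 'hello'
  0 -> 'run'
  0 -> 'run'

Decoded: "slow hello run run"


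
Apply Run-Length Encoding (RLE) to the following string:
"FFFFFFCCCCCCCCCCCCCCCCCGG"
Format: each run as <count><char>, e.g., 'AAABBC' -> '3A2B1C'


Scanning runs left to right:
  i=0: run of 'F' x 6 -> '6F'
  i=6: run of 'C' x 17 -> '17C'
  i=23: run of 'G' x 2 -> '2G'

RLE = 6F17C2G


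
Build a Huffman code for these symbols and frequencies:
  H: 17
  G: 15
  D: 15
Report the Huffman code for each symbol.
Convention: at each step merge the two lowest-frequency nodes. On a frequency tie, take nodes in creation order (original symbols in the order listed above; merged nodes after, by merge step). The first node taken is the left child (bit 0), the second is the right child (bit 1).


Huffman tree construction:
Step 1: Merge G(15) + D(15) = 30
Step 2: Merge H(17) + (G+D)(30) = 47
Read each symbol's code off the tree from the root (left child = 0, right child = 1).

Codes:
  H: 0 (length 1)
  G: 10 (length 2)
  D: 11 (length 2)
Average code length: 77/47 = 1.6383 bits/symbol


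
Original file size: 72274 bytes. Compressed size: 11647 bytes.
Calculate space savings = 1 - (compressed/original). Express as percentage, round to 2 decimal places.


ratio = compressed/original = 11647/72274 = 0.161151
savings = 1 - ratio = 1 - 0.161151 = 0.838849
as a percentage: 0.838849 * 100 = 83.88%

Space savings = 1 - 11647/72274 = 83.88%


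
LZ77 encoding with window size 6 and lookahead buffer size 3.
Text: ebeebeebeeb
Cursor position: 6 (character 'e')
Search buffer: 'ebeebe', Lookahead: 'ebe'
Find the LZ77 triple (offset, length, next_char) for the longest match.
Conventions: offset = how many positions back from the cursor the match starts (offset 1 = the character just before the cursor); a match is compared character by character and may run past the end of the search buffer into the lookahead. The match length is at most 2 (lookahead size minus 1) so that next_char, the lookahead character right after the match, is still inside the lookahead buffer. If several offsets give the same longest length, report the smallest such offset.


Try each offset into the search buffer:
  offset=1 (pos 5, char 'e'): match length 1
  offset=2 (pos 4, char 'b'): match length 0
  offset=3 (pos 3, char 'e'): match length 2
  offset=4 (pos 2, char 'e'): match length 1
  offset=5 (pos 1, char 'b'): match length 0
  offset=6 (pos 0, char 'e'): match length 2
Longest match has length 2, found at offsets 3, 6; take the smallest, offset 3.
next_char = character at position 6 + 2 = 8 -> 'e'

Best match: offset=3, length=2 (matching 'eb' starting at position 3)
LZ77 triple: (3, 2, 'e')


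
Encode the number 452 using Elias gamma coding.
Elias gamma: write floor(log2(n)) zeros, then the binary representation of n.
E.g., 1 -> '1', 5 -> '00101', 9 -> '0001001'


num_bits = floor(log2(452)) + 1 = 9
leading_zeros = num_bits - 1 = 8
binary(452) = 111000100

Elias gamma(452) = '00000000' + '111000100' = 00000000111000100 (17 bits)


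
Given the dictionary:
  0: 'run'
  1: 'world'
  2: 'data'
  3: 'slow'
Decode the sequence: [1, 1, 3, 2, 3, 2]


Look up each index in the dictionary:
  1 -> 'world'
  1 -> 'world'
  3 -> 'slow'
  2 -> 'data'
  3 -> 'slow'
  2 -> 'data'

Decoded: "world world slow data slow data"


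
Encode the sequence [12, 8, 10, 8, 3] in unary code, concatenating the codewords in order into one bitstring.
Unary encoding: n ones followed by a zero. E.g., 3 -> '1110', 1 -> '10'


Encode each number as n ones followed by a terminating 0:
  12 -> 1111111111110 (13 bits)
  8 -> 111111110 (9 bits)
  10 -> 11111111110 (11 bits)
  8 -> 111111110 (9 bits)
  3 -> 1110 (4 bits)
Total length = 13 + 9 + 11 + 9 + 4 = 46 bits.

Unary([12, 8, 10, 8, 3]) = 1111111111110111111110111111111101111111101110 (46 bits)


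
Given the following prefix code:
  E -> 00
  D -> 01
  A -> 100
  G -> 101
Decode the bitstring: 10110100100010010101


Decoding step by step:
Bits 101 -> G
Bits 101 -> G
Bits 00 -> E
Bits 100 -> A
Bits 01 -> D
Bits 00 -> E
Bits 101 -> G
Bits 01 -> D


Decoded message: GGEADEGD


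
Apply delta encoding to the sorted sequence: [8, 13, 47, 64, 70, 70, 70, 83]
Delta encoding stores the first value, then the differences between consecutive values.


First value: 8
Deltas:
  13 - 8 = 5
  47 - 13 = 34
  64 - 47 = 17
  70 - 64 = 6
  70 - 70 = 0
  70 - 70 = 0
  83 - 70 = 13


Delta encoded: [8, 5, 34, 17, 6, 0, 0, 13]


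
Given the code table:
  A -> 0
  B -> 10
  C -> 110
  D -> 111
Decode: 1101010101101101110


Decoding:
110 -> C
10 -> B
10 -> B
10 -> B
110 -> C
110 -> C
111 -> D
0 -> A


Result: CBBBCCDA


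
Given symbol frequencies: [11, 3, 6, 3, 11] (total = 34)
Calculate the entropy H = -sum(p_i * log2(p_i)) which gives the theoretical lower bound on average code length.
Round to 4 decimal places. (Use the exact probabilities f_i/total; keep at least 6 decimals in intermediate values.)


Per-symbol terms -p_i * log2(p_i) with p_i = f_i/34:
  p = 11/34 = 0.323529: log2(p) = -1.628031, -p*log2(p) = 0.526716
  p = 3/34 = 0.088235: log2(p) = -3.502500, -p*log2(p) = 0.309044
  p = 6/34 = 0.176471: log2(p) = -2.502500, -p*log2(p) = 0.441618
  p = 3/34 = 0.088235: log2(p) = -3.502500, -p*log2(p) = 0.309044
  p = 11/34 = 0.323529: log2(p) = -1.628031, -p*log2(p) = 0.526716
H = 0.526716 + 0.309044 + 0.441618 + 0.309044 + 0.526716 = 2.113138

H = 2.1131 bits/symbol


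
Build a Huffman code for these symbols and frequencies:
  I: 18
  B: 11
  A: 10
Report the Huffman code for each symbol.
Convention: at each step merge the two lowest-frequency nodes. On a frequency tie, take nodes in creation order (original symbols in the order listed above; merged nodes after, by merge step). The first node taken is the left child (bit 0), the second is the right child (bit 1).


Huffman tree construction:
Step 1: Merge A(10) + B(11) = 21
Step 2: Merge I(18) + (A+B)(21) = 39
Read each symbol's code off the tree from the root (left child = 0, right child = 1).

Codes:
  I: 0 (length 1)
  B: 11 (length 2)
  A: 10 (length 2)
Average code length: 60/39 = 1.5385 bits/symbol


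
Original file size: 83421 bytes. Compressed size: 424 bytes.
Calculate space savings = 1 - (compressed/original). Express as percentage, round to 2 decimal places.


ratio = compressed/original = 424/83421 = 0.005083
savings = 1 - ratio = 1 - 0.005083 = 0.994917
as a percentage: 0.994917 * 100 = 99.49%

Space savings = 1 - 424/83421 = 99.49%


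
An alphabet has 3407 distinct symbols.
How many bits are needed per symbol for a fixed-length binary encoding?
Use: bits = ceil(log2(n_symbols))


log2(3407) = 11.7343
Bracket: 2^11 = 2048 < 3407 <= 2^12 = 4096
So ceil(log2(3407)) = 12

bits = ceil(log2(3407)) = ceil(11.7343) = 12 bits


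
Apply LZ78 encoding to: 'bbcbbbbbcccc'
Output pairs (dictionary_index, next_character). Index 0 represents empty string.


LZ78 encoding steps:
Dictionary: {0: ''}
Step 1: w='' (idx 0), next='b' -> output (0, 'b'), add 'b' as idx 1
Step 2: w='b' (idx 1), next='c' -> output (1, 'c'), add 'bc' as idx 2
Step 3: w='b' (idx 1), next='b' -> output (1, 'b'), add 'bb' as idx 3
Step 4: w='bb' (idx 3), next='b' -> output (3, 'b'), add 'bbb' as idx 4
Step 5: w='' (idx 0), next='c' -> output (0, 'c'), add 'c' as idx 5
Step 6: w='c' (idx 5), next='c' -> output (5, 'c'), add 'cc' as idx 6
Step 7: w='c' (idx 5), end of input -> output (5, '')


Encoded: [(0, 'b'), (1, 'c'), (1, 'b'), (3, 'b'), (0, 'c'), (5, 'c'), (5, '')]


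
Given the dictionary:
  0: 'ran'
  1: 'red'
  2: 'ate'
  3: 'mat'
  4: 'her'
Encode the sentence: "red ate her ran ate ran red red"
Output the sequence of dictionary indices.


Look up each word in the dictionary:
  'red' -> 1
  'ate' -> 2
  'her' -> 4
  'ran' -> 0
  'ate' -> 2
  'ran' -> 0
  'red' -> 1
  'red' -> 1

Encoded: [1, 2, 4, 0, 2, 0, 1, 1]


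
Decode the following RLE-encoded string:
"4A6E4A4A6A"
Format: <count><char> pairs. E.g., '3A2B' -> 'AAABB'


Expanding each <count><char> pair:
  4A -> 'AAAA'
  6E -> 'EEEEEE'
  4A -> 'AAAA'
  4A -> 'AAAA'
  6A -> 'AAAAAA'

Decoded = AAAAEEEEEEAAAAAAAAAAAAAA


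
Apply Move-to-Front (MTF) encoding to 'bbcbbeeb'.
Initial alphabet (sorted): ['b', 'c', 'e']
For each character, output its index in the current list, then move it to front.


MTF encoding:
'b': index 0 in ['b', 'c', 'e'] -> ['b', 'c', 'e']
'b': index 0 in ['b', 'c', 'e'] -> ['b', 'c', 'e']
'c': index 1 in ['b', 'c', 'e'] -> ['c', 'b', 'e']
'b': index 1 in ['c', 'b', 'e'] -> ['b', 'c', 'e']
'b': index 0 in ['b', 'c', 'e'] -> ['b', 'c', 'e']
'e': index 2 in ['b', 'c', 'e'] -> ['e', 'b', 'c']
'e': index 0 in ['e', 'b', 'c'] -> ['e', 'b', 'c']
'b': index 1 in ['e', 'b', 'c'] -> ['b', 'e', 'c']


Output: [0, 0, 1, 1, 0, 2, 0, 1]


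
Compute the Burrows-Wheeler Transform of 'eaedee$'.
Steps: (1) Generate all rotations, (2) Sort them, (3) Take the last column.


Rotations (sorted):
  0: $eaedee -> last char: e
  1: aedee$e -> last char: e
  2: dee$eae -> last char: e
  3: e$eaede -> last char: e
  4: eaedee$ -> last char: $
  5: edee$ea -> last char: a
  6: ee$eaed -> last char: d


BWT = eeee$ad


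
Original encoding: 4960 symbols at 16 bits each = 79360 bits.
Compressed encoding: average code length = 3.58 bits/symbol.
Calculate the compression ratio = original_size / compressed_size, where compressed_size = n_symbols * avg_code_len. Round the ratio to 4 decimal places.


original_size = n_symbols * orig_bits = 4960 * 16 = 79360 bits
compressed_size = n_symbols * avg_code_len = 4960 * 3.58 = 17756.8 bits
ratio = original_size / compressed_size = 79360 / 17756.8 = 4.4693

Compression ratio = 4.4693


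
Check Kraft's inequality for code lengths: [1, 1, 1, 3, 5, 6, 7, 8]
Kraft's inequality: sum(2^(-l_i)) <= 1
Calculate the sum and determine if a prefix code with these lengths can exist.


Sum = 2^(-1) + 2^(-1) + 2^(-1) + 2^(-3) + 2^(-5) + 2^(-6) + 2^(-7) + 2^(-8)
    = 0.5 + 0.5 + 0.5 + 0.125 + 0.03125 + 0.015625 + 0.0078125 + 0.00390625
    = 431/256 = 1.68359375
Since 1.68359375 > 1, Kraft's inequality is NOT satisfied.
A prefix code with these lengths CANNOT exist.

Kraft sum = 1.68359375. Not satisfied.


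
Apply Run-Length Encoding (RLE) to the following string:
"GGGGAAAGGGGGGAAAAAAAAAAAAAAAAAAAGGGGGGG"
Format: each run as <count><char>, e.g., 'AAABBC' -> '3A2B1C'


Scanning runs left to right:
  i=0: run of 'G' x 4 -> '4G'
  i=4: run of 'A' x 3 -> '3A'
  i=7: run of 'G' x 6 -> '6G'
  i=13: run of 'A' x 19 -> '19A'
  i=32: run of 'G' x 7 -> '7G'

RLE = 4G3A6G19A7G


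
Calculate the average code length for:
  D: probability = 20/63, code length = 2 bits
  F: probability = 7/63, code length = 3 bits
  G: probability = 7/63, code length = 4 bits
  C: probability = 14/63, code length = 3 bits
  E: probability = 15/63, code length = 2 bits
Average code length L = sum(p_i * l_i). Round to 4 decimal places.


Weighted contributions p_i * l_i:
  D: (20/63) * 2 = 40/63
  F: (7/63) * 3 = 21/63
  G: (7/63) * 4 = 28/63
  C: (14/63) * 3 = 42/63
  E: (15/63) * 2 = 30/63
Sum = (40 + 21 + 28 + 42 + 30)/63 = 161/63

L = 161/63 = 2.5556 bits/symbol


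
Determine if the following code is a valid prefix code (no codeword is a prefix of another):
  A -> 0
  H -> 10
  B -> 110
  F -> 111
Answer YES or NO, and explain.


Checking each pair (does one codeword prefix another?):
  A='0' vs H='10': no prefix
  A='0' vs B='110': no prefix
  A='0' vs F='111': no prefix
  H='10' vs A='0': no prefix
  H='10' vs B='110': no prefix
  H='10' vs F='111': no prefix
  B='110' vs A='0': no prefix
  B='110' vs H='10': no prefix
  B='110' vs F='111': no prefix
  F='111' vs A='0': no prefix
  F='111' vs H='10': no prefix
  F='111' vs B='110': no prefix
No violation found over all pairs.

YES -- this is a valid prefix code. No codeword is a prefix of any other codeword.


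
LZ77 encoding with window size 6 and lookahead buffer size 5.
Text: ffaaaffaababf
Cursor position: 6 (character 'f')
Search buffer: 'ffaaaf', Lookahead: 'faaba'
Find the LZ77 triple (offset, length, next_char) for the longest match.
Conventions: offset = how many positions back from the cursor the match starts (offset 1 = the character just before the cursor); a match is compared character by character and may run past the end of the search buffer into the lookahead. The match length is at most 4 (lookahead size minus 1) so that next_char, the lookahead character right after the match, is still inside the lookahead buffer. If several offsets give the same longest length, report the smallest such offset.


Try each offset into the search buffer:
  offset=1 (pos 5, char 'f'): match length 1
  offset=2 (pos 4, char 'a'): match length 0
  offset=3 (pos 3, char 'a'): match length 0
  offset=4 (pos 2, char 'a'): match length 0
  offset=5 (pos 1, char 'f'): match length 3
  offset=6 (pos 0, char 'f'): match length 1
Longest match has length 3 at offset 5.
next_char = character at position 6 + 3 = 9 -> 'b'

Best match: offset=5, length=3 (matching 'faa' starting at position 1)
LZ77 triple: (5, 3, 'b')


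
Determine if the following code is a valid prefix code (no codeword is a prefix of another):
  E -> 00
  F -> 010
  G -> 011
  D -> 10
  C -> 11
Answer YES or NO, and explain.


Checking each pair (does one codeword prefix another?):
  E='00' vs F='010': no prefix
  E='00' vs G='011': no prefix
  E='00' vs D='10': no prefix
  E='00' vs C='11': no prefix
  F='010' vs E='00': no prefix
  F='010' vs G='011': no prefix
  F='010' vs D='10': no prefix
  F='010' vs C='11': no prefix
  G='011' vs E='00': no prefix
  G='011' vs F='010': no prefix
  G='011' vs D='10': no prefix
  G='011' vs C='11': no prefix
  D='10' vs E='00': no prefix
  D='10' vs F='010': no prefix
  D='10' vs G='011': no prefix
  D='10' vs C='11': no prefix
  C='11' vs E='00': no prefix
  C='11' vs F='010': no prefix
  C='11' vs G='011': no prefix
  C='11' vs D='10': no prefix
No violation found over all pairs.

YES -- this is a valid prefix code. No codeword is a prefix of any other codeword.


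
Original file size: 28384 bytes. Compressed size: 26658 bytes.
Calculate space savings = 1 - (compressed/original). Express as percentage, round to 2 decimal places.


ratio = compressed/original = 26658/28384 = 0.939191
savings = 1 - ratio = 1 - 0.939191 = 0.060809
as a percentage: 0.060809 * 100 = 6.08%

Space savings = 1 - 26658/28384 = 6.08%


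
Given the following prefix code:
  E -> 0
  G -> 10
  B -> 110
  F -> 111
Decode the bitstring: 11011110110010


Decoding step by step:
Bits 110 -> B
Bits 111 -> F
Bits 10 -> G
Bits 110 -> B
Bits 0 -> E
Bits 10 -> G


Decoded message: BFGBEG


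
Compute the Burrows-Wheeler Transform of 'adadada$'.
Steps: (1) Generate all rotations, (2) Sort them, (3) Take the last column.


Rotations (sorted):
  0: $adadada -> last char: a
  1: a$adadad -> last char: d
  2: ada$adad -> last char: d
  3: adada$ad -> last char: d
  4: adadada$ -> last char: $
  5: da$adada -> last char: a
  6: dada$ada -> last char: a
  7: dadada$a -> last char: a


BWT = addd$aaa


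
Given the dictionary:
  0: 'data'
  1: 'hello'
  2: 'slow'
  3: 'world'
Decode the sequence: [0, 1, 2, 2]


Look up each index in the dictionary:
  0 -> 'data'
  1 -> 'hello'
  2 -> 'slow'
  2 -> 'slow'

Decoded: "data hello slow slow"


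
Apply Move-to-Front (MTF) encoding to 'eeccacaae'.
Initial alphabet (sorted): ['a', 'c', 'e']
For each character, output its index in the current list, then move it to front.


MTF encoding:
'e': index 2 in ['a', 'c', 'e'] -> ['e', 'a', 'c']
'e': index 0 in ['e', 'a', 'c'] -> ['e', 'a', 'c']
'c': index 2 in ['e', 'a', 'c'] -> ['c', 'e', 'a']
'c': index 0 in ['c', 'e', 'a'] -> ['c', 'e', 'a']
'a': index 2 in ['c', 'e', 'a'] -> ['a', 'c', 'e']
'c': index 1 in ['a', 'c', 'e'] -> ['c', 'a', 'e']
'a': index 1 in ['c', 'a', 'e'] -> ['a', 'c', 'e']
'a': index 0 in ['a', 'c', 'e'] -> ['a', 'c', 'e']
'e': index 2 in ['a', 'c', 'e'] -> ['e', 'a', 'c']


Output: [2, 0, 2, 0, 2, 1, 1, 0, 2]


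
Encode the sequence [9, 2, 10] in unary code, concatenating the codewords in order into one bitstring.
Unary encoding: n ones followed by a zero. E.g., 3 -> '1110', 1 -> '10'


Encode each number as n ones followed by a terminating 0:
  9 -> 1111111110 (10 bits)
  2 -> 110 (3 bits)
  10 -> 11111111110 (11 bits)
Total length = 10 + 3 + 11 = 24 bits.

Unary([9, 2, 10]) = 111111111011011111111110 (24 bits)


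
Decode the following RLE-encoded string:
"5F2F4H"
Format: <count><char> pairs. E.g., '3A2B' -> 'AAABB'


Expanding each <count><char> pair:
  5F -> 'FFFFF'
  2F -> 'FF'
  4H -> 'HHHH'

Decoded = FFFFFFFHHHH


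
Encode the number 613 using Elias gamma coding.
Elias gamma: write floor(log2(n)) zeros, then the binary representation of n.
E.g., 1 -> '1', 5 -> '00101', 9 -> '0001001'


num_bits = floor(log2(613)) + 1 = 10
leading_zeros = num_bits - 1 = 9
binary(613) = 1001100101

Elias gamma(613) = '000000000' + '1001100101' = 0000000001001100101 (19 bits)


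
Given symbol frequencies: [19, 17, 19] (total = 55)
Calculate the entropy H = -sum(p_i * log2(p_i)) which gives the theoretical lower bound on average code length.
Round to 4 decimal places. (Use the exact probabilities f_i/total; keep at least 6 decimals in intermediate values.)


Per-symbol terms -p_i * log2(p_i) with p_i = f_i/55:
  p = 19/55 = 0.345455: log2(p) = -1.533432, -p*log2(p) = 0.529731
  p = 17/55 = 0.309091: log2(p) = -1.693897, -p*log2(p) = 0.523568
  p = 19/55 = 0.345455: log2(p) = -1.533432, -p*log2(p) = 0.529731
H = 0.529731 + 0.523568 + 0.529731 = 1.583030

H = 1.583 bits/symbol


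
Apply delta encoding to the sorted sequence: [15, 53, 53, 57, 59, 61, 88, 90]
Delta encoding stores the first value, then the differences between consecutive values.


First value: 15
Deltas:
  53 - 15 = 38
  53 - 53 = 0
  57 - 53 = 4
  59 - 57 = 2
  61 - 59 = 2
  88 - 61 = 27
  90 - 88 = 2


Delta encoded: [15, 38, 0, 4, 2, 2, 27, 2]


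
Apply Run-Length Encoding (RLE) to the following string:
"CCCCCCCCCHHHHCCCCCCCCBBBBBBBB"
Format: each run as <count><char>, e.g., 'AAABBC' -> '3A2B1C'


Scanning runs left to right:
  i=0: run of 'C' x 9 -> '9C'
  i=9: run of 'H' x 4 -> '4H'
  i=13: run of 'C' x 8 -> '8C'
  i=21: run of 'B' x 8 -> '8B'

RLE = 9C4H8C8B


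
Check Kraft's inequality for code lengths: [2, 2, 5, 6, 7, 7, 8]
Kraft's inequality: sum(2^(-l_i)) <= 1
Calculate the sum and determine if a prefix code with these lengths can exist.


Sum = 2^(-2) + 2^(-2) + 2^(-5) + 2^(-6) + 2^(-7) + 2^(-7) + 2^(-8)
    = 0.25 + 0.25 + 0.03125 + 0.015625 + 0.0078125 + 0.0078125 + 0.00390625
    = 145/256 = 0.56640625
Since 0.56640625 <= 1, Kraft's inequality IS satisfied.
A prefix code with these lengths CAN exist.

Kraft sum = 0.56640625. Satisfied.


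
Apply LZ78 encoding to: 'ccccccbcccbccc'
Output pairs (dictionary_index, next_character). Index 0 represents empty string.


LZ78 encoding steps:
Dictionary: {0: ''}
Step 1: w='' (idx 0), next='c' -> output (0, 'c'), add 'c' as idx 1
Step 2: w='c' (idx 1), next='c' -> output (1, 'c'), add 'cc' as idx 2
Step 3: w='cc' (idx 2), next='c' -> output (2, 'c'), add 'ccc' as idx 3
Step 4: w='' (idx 0), next='b' -> output (0, 'b'), add 'b' as idx 4
Step 5: w='ccc' (idx 3), next='b' -> output (3, 'b'), add 'cccb' as idx 5
Step 6: w='ccc' (idx 3), end of input -> output (3, '')


Encoded: [(0, 'c'), (1, 'c'), (2, 'c'), (0, 'b'), (3, 'b'), (3, '')]


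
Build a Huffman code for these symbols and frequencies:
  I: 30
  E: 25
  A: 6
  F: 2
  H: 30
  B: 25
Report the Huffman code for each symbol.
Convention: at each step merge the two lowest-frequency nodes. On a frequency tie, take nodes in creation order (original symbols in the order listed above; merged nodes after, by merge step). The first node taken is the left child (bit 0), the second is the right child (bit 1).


Huffman tree construction:
Step 1: Merge F(2) + A(6) = 8
Step 2: Merge (F+A)(8) + E(25) = 33
Step 3: Merge B(25) + I(30) = 55
Step 4: Merge H(30) + ((F+A)+E)(33) = 63
Step 5: Merge (B+I)(55) + (H+((F+A)+E))(63) = 118
Read each symbol's code off the tree from the root (left child = 0, right child = 1).

Codes:
  I: 01 (length 2)
  E: 111 (length 3)
  A: 1101 (length 4)
  F: 1100 (length 4)
  H: 10 (length 2)
  B: 00 (length 2)
Average code length: 277/118 = 2.3475 bits/symbol


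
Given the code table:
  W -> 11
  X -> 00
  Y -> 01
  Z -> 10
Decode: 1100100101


Decoding:
11 -> W
00 -> X
10 -> Z
01 -> Y
01 -> Y


Result: WXZYY


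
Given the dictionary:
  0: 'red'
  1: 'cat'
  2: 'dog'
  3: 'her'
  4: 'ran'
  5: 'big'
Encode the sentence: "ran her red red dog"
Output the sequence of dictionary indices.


Look up each word in the dictionary:
  'ran' -> 4
  'her' -> 3
  'red' -> 0
  'red' -> 0
  'dog' -> 2

Encoded: [4, 3, 0, 0, 2]


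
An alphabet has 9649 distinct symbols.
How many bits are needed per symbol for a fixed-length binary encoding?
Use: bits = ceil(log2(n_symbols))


log2(9649) = 13.2362
Bracket: 2^13 = 8192 < 9649 <= 2^14 = 16384
So ceil(log2(9649)) = 14

bits = ceil(log2(9649)) = ceil(13.2362) = 14 bits


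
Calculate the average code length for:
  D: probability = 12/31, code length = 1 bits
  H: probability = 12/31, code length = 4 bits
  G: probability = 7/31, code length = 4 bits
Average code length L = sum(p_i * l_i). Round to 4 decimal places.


Weighted contributions p_i * l_i:
  D: (12/31) * 1 = 12/31
  H: (12/31) * 4 = 48/31
  G: (7/31) * 4 = 28/31
Sum = (12 + 48 + 28)/31 = 88/31

L = 88/31 = 2.8387 bits/symbol


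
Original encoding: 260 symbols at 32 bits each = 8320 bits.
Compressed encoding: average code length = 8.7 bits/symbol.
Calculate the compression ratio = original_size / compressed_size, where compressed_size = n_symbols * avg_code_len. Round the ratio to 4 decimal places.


original_size = n_symbols * orig_bits = 260 * 32 = 8320 bits
compressed_size = n_symbols * avg_code_len = 260 * 8.7 = 2262.0 bits
ratio = original_size / compressed_size = 8320 / 2262.0 = 3.6782

Compression ratio = 3.6782


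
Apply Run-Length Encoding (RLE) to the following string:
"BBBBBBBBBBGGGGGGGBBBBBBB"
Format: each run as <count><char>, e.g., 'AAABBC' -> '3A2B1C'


Scanning runs left to right:
  i=0: run of 'B' x 10 -> '10B'
  i=10: run of 'G' x 7 -> '7G'
  i=17: run of 'B' x 7 -> '7B'

RLE = 10B7G7B


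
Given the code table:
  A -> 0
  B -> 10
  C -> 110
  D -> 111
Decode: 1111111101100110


Decoding:
111 -> D
111 -> D
110 -> C
110 -> C
0 -> A
110 -> C


Result: DDCCAC


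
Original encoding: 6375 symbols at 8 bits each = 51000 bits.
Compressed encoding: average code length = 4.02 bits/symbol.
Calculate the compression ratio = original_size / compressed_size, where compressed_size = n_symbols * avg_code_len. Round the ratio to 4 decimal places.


original_size = n_symbols * orig_bits = 6375 * 8 = 51000 bits
compressed_size = n_symbols * avg_code_len = 6375 * 4.02 = 25627.5 bits
ratio = original_size / compressed_size = 51000 / 25627.5 = 1.99

Compression ratio = 1.99


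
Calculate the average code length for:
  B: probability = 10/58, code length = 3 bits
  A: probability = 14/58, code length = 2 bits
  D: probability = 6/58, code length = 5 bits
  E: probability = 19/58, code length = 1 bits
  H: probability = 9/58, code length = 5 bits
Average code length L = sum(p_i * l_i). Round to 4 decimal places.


Weighted contributions p_i * l_i:
  B: (10/58) * 3 = 30/58
  A: (14/58) * 2 = 28/58
  D: (6/58) * 5 = 30/58
  E: (19/58) * 1 = 19/58
  H: (9/58) * 5 = 45/58
Sum = (30 + 28 + 30 + 19 + 45)/58 = 152/58

L = 152/58 = 2.6207 bits/symbol
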